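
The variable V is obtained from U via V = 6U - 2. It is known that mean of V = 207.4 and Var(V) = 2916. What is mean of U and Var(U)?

From V = 6U - 2: mean of V = a·mean of U + b, so mean of U = (mean of V − b)/a = (207.4 − (-2))/6 = 34.9.
Var(V) = a²·Var(U), so Var(U) = 2916/6² = 81.

mean of U = 34.9, Var(U) = 81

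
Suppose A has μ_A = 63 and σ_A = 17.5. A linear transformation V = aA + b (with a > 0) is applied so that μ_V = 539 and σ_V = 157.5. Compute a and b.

σ_V = a·σ_A (a > 0), so a = 157.5/17.5 = 9.
μ_V = a·μ_A + b, so b = 539 − 9·63 = -28.

a = 9, b = -28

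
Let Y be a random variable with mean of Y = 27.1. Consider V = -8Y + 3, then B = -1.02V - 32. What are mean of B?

mean of V = (-8)·27.1 + 3 = -213.8.
mean of B = (-1.02)·(-213.8) + (-32) = 186.076.

mean of B = 186.076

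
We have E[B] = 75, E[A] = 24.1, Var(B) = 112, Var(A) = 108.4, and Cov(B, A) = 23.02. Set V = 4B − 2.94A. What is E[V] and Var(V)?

E[V] = 229.146, Var(V) = 2187.53584

E[V] = 4·E[B] + (-2.94)·E[A] = 4·75 + (-2.94)·24.1 = 229.146.
Var(V) = a²·Var(B) + b²·Var(A) + 2ab·Cov(B, A) with a = 4, b = -2.94.
= 4²·112 + (-2.94)²·108.4 + 2·4·(-2.94)·23.02
= 1792 + 936.96624 + (-541.4304) = 2187.53584.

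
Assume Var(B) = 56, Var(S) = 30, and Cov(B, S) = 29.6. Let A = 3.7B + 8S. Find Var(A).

Var(A) = a²·Var(B) + b²·Var(S) + 2ab·Cov(B, S) with a = 3.7, b = 8.
= 3.7²·56 + 8²·30 + 2·3.7·8·29.6
= 766.64 + 1920 + 1752.32 = 4438.96.

Var(A) = 4438.96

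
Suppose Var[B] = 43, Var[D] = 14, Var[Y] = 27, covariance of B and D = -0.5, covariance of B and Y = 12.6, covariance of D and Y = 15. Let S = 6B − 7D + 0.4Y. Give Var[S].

Var[S] = 2256.8

Var[S] = a²·Var[B] + b²·Var[D] + c²·Var[Y] + 2ab·covariance of B and D + 2ac·covariance of B and Y + 2bc·covariance of D and Y, with a = 6, b = -7, c = 0.4.
= 1548 + 686 + 4.32 + 42 + 60.48 + (-84)
= 2256.8.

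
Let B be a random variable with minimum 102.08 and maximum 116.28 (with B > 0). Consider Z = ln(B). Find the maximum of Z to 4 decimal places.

max(Z) = 4.756

ln(B) is increasing on this domain, so max(Z) comes from max(B) = 116.28: max(Z) = ln(116.28) ≈ 4.756.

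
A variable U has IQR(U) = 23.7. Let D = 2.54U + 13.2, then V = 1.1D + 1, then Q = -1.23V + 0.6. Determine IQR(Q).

IQR(D) = |2.54|·23.7 = 60.198.
IQR(V) = |1.1|·60.198 = 66.2178.
IQR(Q) = |-1.23|·66.2178 = 81.447894.

IQR(Q) = 81.447894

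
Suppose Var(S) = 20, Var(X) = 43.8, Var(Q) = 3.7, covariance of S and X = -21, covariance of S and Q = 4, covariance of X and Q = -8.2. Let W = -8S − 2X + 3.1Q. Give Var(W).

Var(W) = a²·Var(S) + b²·Var(X) + c²·Var(Q) + 2ab·covariance of S and X + 2ac·covariance of S and Q + 2bc·covariance of X and Q, with a = -8, b = -2, c = 3.1.
= 1280 + 175.2 + 35.557 + (-672) + (-198.4) + 101.68
= 722.037.

Var(W) = 722.037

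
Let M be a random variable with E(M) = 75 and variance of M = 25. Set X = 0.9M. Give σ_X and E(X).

X = 0.9M is linear with a = 0.9, b = 0.
σ_M = √25 = 5.
σ_X = |a|·σ_M = |0.9|·5 = 4.5.
E(X) = a·E(M) + b = 0.9·75 = 67.5.

σ_X = 4.5, E(X) = 67.5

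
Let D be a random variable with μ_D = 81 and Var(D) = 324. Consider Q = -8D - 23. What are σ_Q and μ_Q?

σ_Q = 144, μ_Q = -671

Q = -8D - 23 is linear with a = -8, b = -23.
σ_D = √324 = 18.
σ_Q = |a|·σ_D = |-8|·18 = 144.
μ_Q = a·μ_D + b = (-8)·81 + (-23) = -671.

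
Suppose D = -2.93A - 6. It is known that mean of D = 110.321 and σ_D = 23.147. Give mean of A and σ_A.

From D = -2.93A - 6: mean of D = a·mean of A + b, so mean of A = (mean of D − b)/a = (110.321 − (-6))/(-2.93) = -39.7.
σ_D = |a|·σ_A, so σ_A = 23.147/|-2.93| = 7.9.

mean of A = -39.7, σ_A = 7.9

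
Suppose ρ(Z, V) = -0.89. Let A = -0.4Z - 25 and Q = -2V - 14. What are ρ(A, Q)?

Linear rescalings preserve correlation up to sign; here the slopes -0.4 and -2 have the same sign, so ρ(A, Q) = ρ(Z, V) = -0.89.

ρ(A, Q) = -0.89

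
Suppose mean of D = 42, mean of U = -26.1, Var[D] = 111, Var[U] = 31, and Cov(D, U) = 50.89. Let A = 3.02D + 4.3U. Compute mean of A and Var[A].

mean of A = 3.02·mean of D + 4.3·mean of U = 3.02·42 + 4.3·(-26.1) = 14.61.
Var[A] = a²·Var[D] + b²·Var[U] + 2ab·Cov(D, U) with a = 3.02, b = 4.3.
= 3.02²·111 + 4.3²·31 + 2·3.02·4.3·50.89
= 1012.3644 + 573.19 + 1321.71508 = 2907.26948.

mean of A = 14.61, Var[A] = 2907.26948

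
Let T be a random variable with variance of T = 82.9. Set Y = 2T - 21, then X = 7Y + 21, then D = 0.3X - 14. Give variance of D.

variance of D = 1462.356

variance of Y = 2²·82.9 = 331.6.
variance of X = 7²·331.6 = 16248.4.
variance of D = 0.3²·16248.4 = 1462.356.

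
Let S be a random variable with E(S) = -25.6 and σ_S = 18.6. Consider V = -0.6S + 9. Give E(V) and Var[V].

E(V) = 24.36, Var[V] = 124.5456

V = -0.6S + 9 is linear with a = -0.6, b = 9.
E(V) = a·E(S) + b = (-0.6)·(-25.6) + 9 = 24.36.
Var[S] = 18.6² = 345.96.
Var[V] = a²·Var[S] = (-0.6)²·345.96 = 124.5456 (the additive constant 9 does not affect variance).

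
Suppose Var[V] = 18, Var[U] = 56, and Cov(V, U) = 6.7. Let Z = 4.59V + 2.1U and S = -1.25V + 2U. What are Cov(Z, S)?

Cov(Z, S) = 175.8435

By bilinearity, Cov(Z, S) = ac·Var[V] + bd·Var[U] + (ad+bc)·Cov(V, U), with a=4.59, b=2.1, c=-1.25, d=2.
ac·Var[V] = 4.59·(-1.25)·18 = -103.275
bd·Var[U] = 2.1·2·56 = 235.2
(ad+bc)·Cov(V, U) = (6.555)·6.7 = 43.9185
Cov(Z, S) = -103.275 + 235.2 + 43.9185 = 175.8435.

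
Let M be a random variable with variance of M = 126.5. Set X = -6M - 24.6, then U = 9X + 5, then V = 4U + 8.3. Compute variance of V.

variance of X = (-6)²·126.5 = 4554.
variance of U = 9²·4554 = 368874.
variance of V = 4²·368874 = 5901984.

variance of V = 5901984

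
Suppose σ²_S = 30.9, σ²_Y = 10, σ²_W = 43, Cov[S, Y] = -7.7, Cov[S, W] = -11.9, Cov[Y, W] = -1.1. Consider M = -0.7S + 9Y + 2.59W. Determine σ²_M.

σ²_M = a²·σ²_S + b²·σ²_Y + c²·σ²_W + 2ab·Cov[S, Y] + 2ac·Cov[S, W] + 2bc·Cov[Y, W], with a = -0.7, b = 9, c = 2.59.
= 15.141 + 810 + 288.4483 + 97.02 + 43.1494 + (-51.282)
= 1202.4767.

σ²_M = 1202.4767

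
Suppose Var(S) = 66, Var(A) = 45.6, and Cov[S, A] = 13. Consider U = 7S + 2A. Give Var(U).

Var(U) = 3780.4

Var(U) = a²·Var(S) + b²·Var(A) + 2ab·Cov[S, A] with a = 7, b = 2.
= 7²·66 + 2²·45.6 + 2·7·2·13
= 3234 + 182.4 + 364 = 3780.4.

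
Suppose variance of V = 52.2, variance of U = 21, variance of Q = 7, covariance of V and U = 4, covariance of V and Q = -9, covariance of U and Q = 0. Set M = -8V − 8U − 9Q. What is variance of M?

variance of M = 4467.8

variance of M = a²·variance of V + b²·variance of U + c²·variance of Q + 2ab·covariance of V and U + 2ac·covariance of V and Q + 2bc·covariance of U and Q, with a = -8, b = -8, c = -9.
= 3340.8 + 1344 + 567 + 512 + (-1296) + 0
= 4467.8.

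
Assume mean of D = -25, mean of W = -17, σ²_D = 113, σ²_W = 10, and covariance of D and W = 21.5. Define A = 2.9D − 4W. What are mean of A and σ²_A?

mean of A = 2.9·mean of D + (-4)·mean of W = 2.9·(-25) + (-4)·(-17) = -4.5.
σ²_A = a²·σ²_D + b²·σ²_W + 2ab·covariance of D and W with a = 2.9, b = -4.
= 2.9²·113 + (-4)²·10 + 2·2.9·(-4)·21.5
= 950.33 + 160 + (-498.8) = 611.53.

mean of A = -4.5, σ²_A = 611.53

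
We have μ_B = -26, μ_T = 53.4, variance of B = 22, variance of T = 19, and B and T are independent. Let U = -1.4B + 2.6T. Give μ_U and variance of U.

μ_U = 175.24, variance of U = 171.56

μ_U = (-1.4)·μ_B + 2.6·μ_T = (-1.4)·(-26) + 2.6·53.4 = 175.24.
variance of U = a²·variance of B + b²·variance of T + 2ab·covariance of B and T with a = -1.4, b = 2.6.
Independence gives covariance of B and T = 0.
= (-1.4)²·22 + 2.6²·19 + 2·(-1.4)·2.6·0
= 43.12 + 128.44 + 0 = 171.56.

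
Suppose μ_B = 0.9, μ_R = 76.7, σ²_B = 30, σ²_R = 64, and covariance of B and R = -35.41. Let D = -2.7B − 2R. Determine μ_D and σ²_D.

μ_D = -155.83, σ²_D = 92.272

μ_D = (-2.7)·μ_B + (-2)·μ_R = (-2.7)·0.9 + (-2)·76.7 = -155.83.
σ²_D = a²·σ²_B + b²·σ²_R + 2ab·covariance of B and R with a = -2.7, b = -2.
= (-2.7)²·30 + (-2)²·64 + 2·(-2.7)·(-2)·(-35.41)
= 218.7 + 256 + (-382.428) = 92.272.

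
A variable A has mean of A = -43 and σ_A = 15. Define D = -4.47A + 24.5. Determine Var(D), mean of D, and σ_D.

Var(D) = 4495.7025, mean of D = 216.71, σ_D = 67.05

D = -4.47A + 24.5 is linear with a = -4.47, b = 24.5.
Var(A) = 15² = 225.
Var(D) = a²·Var(A) = (-4.47)²·225 = 4495.7025 (the additive constant 24.5 does not affect variance).
mean of D = a·mean of A + b = (-4.47)·(-43) + 24.5 = 216.71.
σ_D = |a|·σ_A = |-4.47|·15 = 67.05.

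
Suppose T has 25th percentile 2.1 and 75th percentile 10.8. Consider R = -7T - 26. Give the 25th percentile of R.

Since a = -7 < 0 the transformation is decreasing, reversing order: the 25th percentile of R corresponds to the 75th percentile of T.
So P_{25}(R) = a·P_{75}(T) + b = (-7)·10.8 + (-26) = -101.6.

25th percentile of R = -101.6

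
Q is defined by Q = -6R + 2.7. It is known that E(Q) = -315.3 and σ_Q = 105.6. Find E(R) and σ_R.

From Q = -6R + 2.7: E(Q) = a·E(R) + b, so E(R) = (E(Q) − b)/a = (-315.3 − 2.7)/(-6) = 53.
σ_Q = |a|·σ_R, so σ_R = 105.6/|-6| = 17.6.

E(R) = 53, σ_R = 17.6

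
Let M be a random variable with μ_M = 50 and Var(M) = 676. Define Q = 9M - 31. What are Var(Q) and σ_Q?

Var(Q) = 54756, σ_Q = 234

Q = 9M - 31 is linear with a = 9, b = -31.
Var(Q) = a²·Var(M) = 9²·676 = 54756 (the additive constant -31 does not affect variance).
σ_M = √676 = 26.
σ_Q = |a|·σ_M = |9|·26 = 234.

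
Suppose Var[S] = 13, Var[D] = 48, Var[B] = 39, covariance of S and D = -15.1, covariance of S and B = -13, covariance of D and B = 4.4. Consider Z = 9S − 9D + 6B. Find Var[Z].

Var[Z] = 6912

Var[Z] = a²·Var[S] + b²·Var[D] + c²·Var[B] + 2ab·covariance of S and D + 2ac·covariance of S and B + 2bc·covariance of D and B, with a = 9, b = -9, c = 6.
= 1053 + 3888 + 1404 + 2446.2 + (-1404) + (-475.2)
= 6912.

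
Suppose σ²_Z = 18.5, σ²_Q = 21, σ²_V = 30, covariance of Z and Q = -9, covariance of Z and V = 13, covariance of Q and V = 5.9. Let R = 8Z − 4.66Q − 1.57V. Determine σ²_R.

σ²_R = a²·σ²_Z + b²·σ²_Q + c²·σ²_V + 2ab·covariance of Z and Q + 2ac·covariance of Z and V + 2bc·covariance of Q and V, with a = 8, b = -4.66, c = -1.57.
= 1184 + 456.0276 + 73.947 + 671.04 + (-326.56) + 86.33116
= 2144.78576.

σ²_R = 2144.78576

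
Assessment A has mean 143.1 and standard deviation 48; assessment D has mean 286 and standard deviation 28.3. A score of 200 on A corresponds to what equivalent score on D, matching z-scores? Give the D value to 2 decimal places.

z = (200 − 143.1)/48 ≈ 1.1854.
D = 286 + z·28.3 = 286 + (200 − 143.1)·28.3/48 ≈ 319.55.

D = 319.55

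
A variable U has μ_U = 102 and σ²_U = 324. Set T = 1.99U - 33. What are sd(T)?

T = 1.99U - 33 is linear with a = 1.99, b = -33.
sd(U) = √324 = 18.
sd(T) = |a|·sd(U) = |1.99|·18 = 35.82.

sd(T) = 35.82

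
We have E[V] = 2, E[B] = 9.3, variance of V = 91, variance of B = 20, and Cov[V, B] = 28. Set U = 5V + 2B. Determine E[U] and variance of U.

E[U] = 5·E[V] + 2·E[B] = 5·2 + 2·9.3 = 28.6.
variance of U = a²·variance of V + b²·variance of B + 2ab·Cov[V, B] with a = 5, b = 2.
= 5²·91 + 2²·20 + 2·5·2·28
= 2275 + 80 + 560 = 2915.

E[U] = 28.6, variance of U = 2915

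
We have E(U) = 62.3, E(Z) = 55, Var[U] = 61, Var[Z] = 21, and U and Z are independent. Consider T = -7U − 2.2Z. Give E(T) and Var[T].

E(T) = (-7)·E(U) + (-2.2)·E(Z) = (-7)·62.3 + (-2.2)·55 = -557.1.
Var[T] = a²·Var[U] + b²·Var[Z] + 2ab·covariance of U and Z with a = -7, b = -2.2.
Independence gives covariance of U and Z = 0.
= (-7)²·61 + (-2.2)²·21 + 2·(-7)·(-2.2)·0
= 2989 + 101.64 + 0 = 3090.64.

E(T) = -557.1, Var[T] = 3090.64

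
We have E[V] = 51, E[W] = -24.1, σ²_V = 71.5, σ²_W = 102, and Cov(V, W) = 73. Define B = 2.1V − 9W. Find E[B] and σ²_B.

E[B] = 324, σ²_B = 5817.915

E[B] = 2.1·E[V] + (-9)·E[W] = 2.1·51 + (-9)·(-24.1) = 324.
σ²_B = a²·σ²_V + b²·σ²_W + 2ab·Cov(V, W) with a = 2.1, b = -9.
= 2.1²·71.5 + (-9)²·102 + 2·2.1·(-9)·73
= 315.315 + 8262 + (-2759.4) = 5817.915.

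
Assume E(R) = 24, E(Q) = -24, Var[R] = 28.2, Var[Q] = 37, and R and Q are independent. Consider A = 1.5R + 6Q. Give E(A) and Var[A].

E(A) = -108, Var[A] = 1395.45

E(A) = 1.5·E(R) + 6·E(Q) = 1.5·24 + 6·(-24) = -108.
Var[A] = a²·Var[R] + b²·Var[Q] + 2ab·Cov(R, Q) with a = 1.5, b = 6.
Independence gives Cov(R, Q) = 0.
= 1.5²·28.2 + 6²·37 + 2·1.5·6·0
= 63.45 + 1332 + 0 = 1395.45.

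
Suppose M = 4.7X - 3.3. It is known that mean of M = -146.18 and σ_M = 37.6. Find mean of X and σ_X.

From M = 4.7X - 3.3: mean of M = a·mean of X + b, so mean of X = (mean of M − b)/a = (-146.18 − (-3.3))/4.7 = -30.4.
σ_M = |a|·σ_X, so σ_X = 37.6/|4.7| = 8.

mean of X = -30.4, σ_X = 8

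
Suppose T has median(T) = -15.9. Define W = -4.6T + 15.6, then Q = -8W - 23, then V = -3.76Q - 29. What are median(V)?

median(V) = 2726.7792

median(W) = (-4.6)·(-15.9) + 15.6 = 88.74.
median(Q) = (-8)·88.74 + (-23) = -732.92.
median(V) = (-3.76)·(-732.92) + (-29) = 2726.7792.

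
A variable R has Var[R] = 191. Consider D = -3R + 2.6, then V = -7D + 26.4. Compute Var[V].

Var[V] = 84231

Var[D] = (-3)²·191 = 1719.
Var[V] = (-7)²·1719 = 84231.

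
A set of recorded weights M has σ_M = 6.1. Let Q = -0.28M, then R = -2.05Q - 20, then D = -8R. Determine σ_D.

σ_D = 28.0112

σ_Q = |-0.28|·6.1 = 1.708.
σ_R = |-2.05|·1.708 = 3.5014.
σ_D = |-8|·3.5014 = 28.0112.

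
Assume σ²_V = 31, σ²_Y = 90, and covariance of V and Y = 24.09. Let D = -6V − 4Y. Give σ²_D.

σ²_D = a²·σ²_V + b²·σ²_Y + 2ab·covariance of V and Y with a = -6, b = -4.
= (-6)²·31 + (-4)²·90 + 2·(-6)·(-4)·24.09
= 1116 + 1440 + 1156.32 = 3712.32.

σ²_D = 3712.32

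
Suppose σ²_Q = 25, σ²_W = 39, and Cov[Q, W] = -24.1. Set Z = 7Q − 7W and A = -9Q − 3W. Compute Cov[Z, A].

By bilinearity, Cov[Z, A] = ac·σ²_Q + bd·σ²_W + (ad+bc)·Cov[Q, W], with a=7, b=-7, c=-9, d=-3.
ac·σ²_Q = 7·(-9)·25 = -1575
bd·σ²_W = (-7)·(-3)·39 = 819
(ad+bc)·Cov[Q, W] = (42)·(-24.1) = -1012.2
Cov[Z, A] = -1575 + 819 + (-1012.2) = -1768.2.

Cov[Z, A] = -1768.2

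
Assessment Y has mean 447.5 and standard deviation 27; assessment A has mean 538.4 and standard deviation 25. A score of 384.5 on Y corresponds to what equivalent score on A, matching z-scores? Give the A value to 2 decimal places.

z = (384.5 − 447.5)/27 ≈ -2.3333.
A = 538.4 + z·25 = 538.4 + (384.5 − 447.5)·25/27 ≈ 480.07.

A = 480.07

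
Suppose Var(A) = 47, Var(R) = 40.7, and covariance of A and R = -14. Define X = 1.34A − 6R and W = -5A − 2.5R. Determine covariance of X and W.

covariance of X and W = -77.5

By bilinearity, covariance of X and W = ac·Var(A) + bd·Var(R) + (ad+bc)·covariance of A and R, with a=1.34, b=-6, c=-5, d=-2.5.
ac·Var(A) = 1.34·(-5)·47 = -314.9
bd·Var(R) = (-6)·(-2.5)·40.7 = 610.5
(ad+bc)·covariance of A and R = (26.65)·(-14) = -373.1
covariance of X and W = -314.9 + 610.5 + (-373.1) = -77.5.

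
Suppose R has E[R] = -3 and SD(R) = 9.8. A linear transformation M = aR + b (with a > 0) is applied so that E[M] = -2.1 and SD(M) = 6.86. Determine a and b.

SD(M) = a·SD(R) (a > 0), so a = 6.86/9.8 = 0.7.
E[M] = a·E[R] + b, so b = -2.1 − 0.7·(-3) = 0.

a = 0.7, b = 0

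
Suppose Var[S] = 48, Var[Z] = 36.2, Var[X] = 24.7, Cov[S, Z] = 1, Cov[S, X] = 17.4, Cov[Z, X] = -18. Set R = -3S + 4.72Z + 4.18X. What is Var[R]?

Var[R] = 495.06876

Var[R] = a²·Var[S] + b²·Var[Z] + c²·Var[X] + 2ab·Cov[S, Z] + 2ac·Cov[S, X] + 2bc·Cov[Z, X], with a = -3, b = 4.72, c = 4.18.
= 432 + 806.47808 + 431.56828 + (-28.32) + (-436.392) + (-710.2656)
= 495.06876.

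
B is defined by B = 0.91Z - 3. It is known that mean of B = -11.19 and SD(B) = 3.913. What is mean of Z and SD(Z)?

From B = 0.91Z - 3: mean of B = a·mean of Z + b, so mean of Z = (mean of B − b)/a = (-11.19 − (-3))/0.91 = -9.
SD(B) = |a|·SD(Z), so SD(Z) = 3.913/|0.91| = 4.3.

mean of Z = -9, SD(Z) = 4.3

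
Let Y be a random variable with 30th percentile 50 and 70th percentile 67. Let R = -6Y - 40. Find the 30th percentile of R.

Since a = -6 < 0 the transformation is decreasing, reversing order: the 30th percentile of R corresponds to the 70th percentile of Y.
So P_{30}(R) = a·P_{70}(Y) + b = (-6)·67 + (-40) = -442.

30th percentile of R = -442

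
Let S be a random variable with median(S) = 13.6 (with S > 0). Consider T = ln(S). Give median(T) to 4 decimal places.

ln(S) is monotone on this domain, so median(T) = ln(13.6) ≈ 2.6101.

median(T) = 2.6101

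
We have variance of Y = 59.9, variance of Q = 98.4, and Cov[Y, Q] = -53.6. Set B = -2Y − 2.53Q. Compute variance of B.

variance of B = a²·variance of Y + b²·variance of Q + 2ab·Cov[Y, Q] with a = -2, b = -2.53.
= (-2)²·59.9 + (-2.53)²·98.4 + 2·(-2)·(-2.53)·(-53.6)
= 239.6 + 629.84856 + (-542.432) = 327.01656.

variance of B = 327.01656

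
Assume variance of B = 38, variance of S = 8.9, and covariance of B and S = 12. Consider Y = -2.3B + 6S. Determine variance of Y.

variance of Y = a²·variance of B + b²·variance of S + 2ab·covariance of B and S with a = -2.3, b = 6.
= (-2.3)²·38 + 6²·8.9 + 2·(-2.3)·6·12
= 201.02 + 320.4 + (-331.2) = 190.22.

variance of Y = 190.22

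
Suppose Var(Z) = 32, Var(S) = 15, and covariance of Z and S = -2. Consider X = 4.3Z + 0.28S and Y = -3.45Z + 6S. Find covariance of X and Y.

covariance of X and Y = -499.188

By bilinearity, covariance of X and Y = ac·Var(Z) + bd·Var(S) + (ad+bc)·covariance of Z and S, with a=4.3, b=0.28, c=-3.45, d=6.
ac·Var(Z) = 4.3·(-3.45)·32 = -474.72
bd·Var(S) = 0.28·6·15 = 25.2
(ad+bc)·covariance of Z and S = (24.834)·(-2) = -49.668
covariance of X and Y = -474.72 + 25.2 + (-49.668) = -499.188.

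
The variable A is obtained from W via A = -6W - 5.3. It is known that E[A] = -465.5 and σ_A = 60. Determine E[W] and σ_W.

E[W] = 76.7, σ_W = 10

From A = -6W - 5.3: E[A] = a·E[W] + b, so E[W] = (E[A] − b)/a = (-465.5 − (-5.3))/(-6) = 76.7.
σ_A = |a|·σ_W, so σ_W = 60/|-6| = 10.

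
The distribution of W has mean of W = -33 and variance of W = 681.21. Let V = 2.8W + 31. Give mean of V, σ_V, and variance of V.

V = 2.8W + 31 is linear with a = 2.8, b = 31.
mean of V = a·mean of W + b = 2.8·(-33) + 31 = -61.4.
σ_W = √681.21 = 26.1.
σ_V = |a|·σ_W = |2.8|·26.1 = 73.08.
variance of V = a²·variance of W = 2.8²·681.21 = 5340.6864 (the additive constant 31 does not affect variance).

mean of V = -61.4, σ_V = 73.08, variance of V = 5340.6864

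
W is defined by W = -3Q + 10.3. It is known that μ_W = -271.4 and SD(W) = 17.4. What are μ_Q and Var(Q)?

From W = -3Q + 10.3: μ_W = a·μ_Q + b, so μ_Q = (μ_W − b)/a = (-271.4 − 10.3)/(-3) = 93.9.
Var(W) = 17.4² = 302.76.
Var(W) = a²·Var(Q), so Var(Q) = 302.76/(-3)² = 33.64.

μ_Q = 93.9, Var(Q) = 33.64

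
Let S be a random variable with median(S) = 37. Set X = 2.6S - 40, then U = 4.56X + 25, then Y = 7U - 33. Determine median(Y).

median(Y) = 1935.904

median(X) = 2.6·37 + (-40) = 56.2.
median(U) = 4.56·56.2 + 25 = 281.272.
median(Y) = 7·281.272 + (-33) = 1935.904.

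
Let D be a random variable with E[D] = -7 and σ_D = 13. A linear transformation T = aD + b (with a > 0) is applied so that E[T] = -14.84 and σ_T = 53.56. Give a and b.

a = 4.12, b = 14

σ_T = a·σ_D (a > 0), so a = 53.56/13 = 4.12.
E[T] = a·E[D] + b, so b = -14.84 − 4.12·(-7) = 14.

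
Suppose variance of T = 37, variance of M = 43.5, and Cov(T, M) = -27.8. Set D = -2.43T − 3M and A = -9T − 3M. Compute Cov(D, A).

By bilinearity, Cov(D, A) = ac·variance of T + bd·variance of M + (ad+bc)·Cov(T, M), with a=-2.43, b=-3, c=-9, d=-3.
ac·variance of T = (-2.43)·(-9)·37 = 809.19
bd·variance of M = (-3)·(-3)·43.5 = 391.5
(ad+bc)·Cov(T, M) = (34.29)·(-27.8) = -953.262
Cov(D, A) = 809.19 + 391.5 + (-953.262) = 247.428.

Cov(D, A) = 247.428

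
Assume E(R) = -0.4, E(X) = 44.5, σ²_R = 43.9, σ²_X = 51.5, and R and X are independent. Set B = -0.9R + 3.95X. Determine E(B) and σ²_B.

E(B) = 176.135, σ²_B = 839.08775

E(B) = (-0.9)·E(R) + 3.95·E(X) = (-0.9)·(-0.4) + 3.95·44.5 = 176.135.
σ²_B = a²·σ²_R + b²·σ²_X + 2ab·covariance of R and X with a = -0.9, b = 3.95.
Independence gives covariance of R and X = 0.
= (-0.9)²·43.9 + 3.95²·51.5 + 2·(-0.9)·3.95·0
= 35.559 + 803.52875 + 0 = 839.08775.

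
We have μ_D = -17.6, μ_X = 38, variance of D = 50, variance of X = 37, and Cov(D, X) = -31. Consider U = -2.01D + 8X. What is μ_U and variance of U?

μ_U = (-2.01)·μ_D + 8·μ_X = (-2.01)·(-17.6) + 8·38 = 339.376.
variance of U = a²·variance of D + b²·variance of X + 2ab·Cov(D, X) with a = -2.01, b = 8.
= (-2.01)²·50 + 8²·37 + 2·(-2.01)·8·(-31)
= 202.005 + 2368 + 996.96 = 3566.965.

μ_U = 339.376, variance of U = 3566.965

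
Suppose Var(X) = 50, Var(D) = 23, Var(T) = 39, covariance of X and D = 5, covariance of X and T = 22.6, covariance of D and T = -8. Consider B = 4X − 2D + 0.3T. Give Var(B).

Var(B) = a²·Var(X) + b²·Var(D) + c²·Var(T) + 2ab·covariance of X and D + 2ac·covariance of X and T + 2bc·covariance of D and T, with a = 4, b = -2, c = 0.3.
= 800 + 92 + 3.51 + (-80) + 54.24 + 9.6
= 879.35.

Var(B) = 879.35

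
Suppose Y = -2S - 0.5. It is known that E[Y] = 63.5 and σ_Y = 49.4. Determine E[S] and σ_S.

E[S] = -32, σ_S = 24.7

From Y = -2S - 0.5: E[Y] = a·E[S] + b, so E[S] = (E[Y] − b)/a = (63.5 − (-0.5))/(-2) = -32.
σ_Y = |a|·σ_S, so σ_S = 49.4/|-2| = 24.7.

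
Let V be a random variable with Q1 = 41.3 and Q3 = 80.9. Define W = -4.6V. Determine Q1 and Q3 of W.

Q1(W) = -372.14, Q3(W) = -189.98

a = -4.6 < 0 reverses order: Q1(W) comes from Q3(V), Q3(W) from Q1(V).
Q1(W) = (-4.6)·80.9 = -372.14; Q3(W) = (-4.6)·41.3 = -189.98.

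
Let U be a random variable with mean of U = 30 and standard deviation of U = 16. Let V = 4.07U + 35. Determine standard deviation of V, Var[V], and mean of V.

standard deviation of V = 65.12, Var[V] = 4240.6144, mean of V = 157.1

V = 4.07U + 35 is linear with a = 4.07, b = 35.
standard deviation of V = |a|·standard deviation of U = |4.07|·16 = 65.12.
Var[U] = 16² = 256.
Var[V] = a²·Var[U] = 4.07²·256 = 4240.6144 (the additive constant 35 does not affect variance).
mean of V = a·mean of U + b = 4.07·30 + 35 = 157.1.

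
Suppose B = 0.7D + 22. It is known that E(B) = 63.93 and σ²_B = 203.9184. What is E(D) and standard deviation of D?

From B = 0.7D + 22: E(B) = a·E(D) + b, so E(D) = (E(B) − b)/a = (63.93 − 22)/0.7 = 59.9.
standard deviation of B = √203.9184 = 14.28.
standard deviation of B = |a|·standard deviation of D, so standard deviation of D = 14.28/|0.7| = 20.4.

E(D) = 59.9, standard deviation of D = 20.4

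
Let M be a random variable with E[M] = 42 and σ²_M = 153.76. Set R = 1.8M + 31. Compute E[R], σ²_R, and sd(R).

R = 1.8M + 31 is linear with a = 1.8, b = 31.
E[R] = a·E[M] + b = 1.8·42 + 31 = 106.6.
σ²_R = a²·σ²_M = 1.8²·153.76 = 498.1824 (the additive constant 31 does not affect variance).
sd(M) = √153.76 = 12.4.
sd(R) = |a|·sd(M) = |1.8|·12.4 = 22.32.

E[R] = 106.6, σ²_R = 498.1824, sd(R) = 22.32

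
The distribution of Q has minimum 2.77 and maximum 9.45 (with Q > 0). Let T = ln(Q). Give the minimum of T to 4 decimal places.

min(T) = 1.0188

ln(Q) is increasing on this domain, so min(T) comes from min(Q) = 2.77: min(T) = ln(2.77) ≈ 1.0188.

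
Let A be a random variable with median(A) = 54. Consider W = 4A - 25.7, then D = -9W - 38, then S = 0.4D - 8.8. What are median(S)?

median(S) = -709.08

median(W) = 4·54 + (-25.7) = 190.3.
median(D) = (-9)·190.3 + (-38) = -1750.7.
median(S) = 0.4·(-1750.7) + (-8.8) = -709.08.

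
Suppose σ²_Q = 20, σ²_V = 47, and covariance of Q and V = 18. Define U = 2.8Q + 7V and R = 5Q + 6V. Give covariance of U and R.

By bilinearity, covariance of U and R = ac·σ²_Q + bd·σ²_V + (ad+bc)·covariance of Q and V, with a=2.8, b=7, c=5, d=6.
ac·σ²_Q = 2.8·5·20 = 280
bd·σ²_V = 7·6·47 = 1974
(ad+bc)·covariance of Q and V = (51.8)·18 = 932.4
covariance of U and R = 280 + 1974 + 932.4 = 3186.4.

covariance of U and R = 3186.4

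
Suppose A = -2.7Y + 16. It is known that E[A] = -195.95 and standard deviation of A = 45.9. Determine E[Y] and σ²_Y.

E[Y] = 78.5, σ²_Y = 289

From A = -2.7Y + 16: E[A] = a·E[Y] + b, so E[Y] = (E[A] − b)/a = (-195.95 − 16)/(-2.7) = 78.5.
σ²_A = 45.9² = 2106.81.
σ²_A = a²·σ²_Y, so σ²_Y = 2106.81/(-2.7)² = 289.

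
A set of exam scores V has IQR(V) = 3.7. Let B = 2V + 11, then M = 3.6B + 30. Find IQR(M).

IQR(M) = 26.64

IQR(B) = |2|·3.7 = 7.4.
IQR(M) = |3.6|·7.4 = 26.64.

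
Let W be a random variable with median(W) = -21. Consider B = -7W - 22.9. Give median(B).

median(B) = 124.1

A linear map preserves order up to sign, so median(B) = a·median(W) + b = (-7)·(-21) + (-22.9) = 124.1.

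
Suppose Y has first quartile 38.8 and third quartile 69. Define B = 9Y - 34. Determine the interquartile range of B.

IQR(B) = 271.8

IQR of Y = Q3 − Q1 = 69 − 38.8 = 30.2.
Under B = aY + b, IQR(B) = |a|·IQR(Y) = |9|·30.2 = 271.8 (shifts cancel; spread scales by |a|).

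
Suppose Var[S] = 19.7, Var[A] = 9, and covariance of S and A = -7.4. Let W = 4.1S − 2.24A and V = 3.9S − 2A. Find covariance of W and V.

covariance of W and V = 480.6494

By bilinearity, covariance of W and V = ac·Var[S] + bd·Var[A] + (ad+bc)·covariance of S and A, with a=4.1, b=-2.24, c=3.9, d=-2.
ac·Var[S] = 4.1·3.9·19.7 = 315.003
bd·Var[A] = (-2.24)·(-2)·9 = 40.32
(ad+bc)·covariance of S and A = (-16.936)·(-7.4) = 125.3264
covariance of W and V = 315.003 + 40.32 + 125.3264 = 480.6494.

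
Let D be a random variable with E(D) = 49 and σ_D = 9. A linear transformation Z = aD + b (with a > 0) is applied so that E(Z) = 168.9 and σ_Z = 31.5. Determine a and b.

a = 3.5, b = -2.6

σ_Z = a·σ_D (a > 0), so a = 31.5/9 = 3.5.
E(Z) = a·E(D) + b, so b = 168.9 − 3.5·49 = -2.6.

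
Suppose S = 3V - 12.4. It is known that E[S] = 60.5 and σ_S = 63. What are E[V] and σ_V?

E[V] = 24.3, σ_V = 21

From S = 3V - 12.4: E[S] = a·E[V] + b, so E[V] = (E[S] − b)/a = (60.5 − (-12.4))/3 = 24.3.
σ_S = |a|·σ_V, so σ_V = 63/|3| = 21.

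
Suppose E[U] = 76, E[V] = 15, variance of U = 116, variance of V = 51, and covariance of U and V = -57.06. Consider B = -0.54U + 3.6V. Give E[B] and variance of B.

E[B] = (-0.54)·E[U] + 3.6·E[V] = (-0.54)·76 + 3.6·15 = 12.96.
variance of B = a²·variance of U + b²·variance of V + 2ab·covariance of U and V with a = -0.54, b = 3.6.
= (-0.54)²·116 + 3.6²·51 + 2·(-0.54)·3.6·(-57.06)
= 33.8256 + 660.96 + 221.84928 = 916.63488.

E[B] = 12.96, variance of B = 916.63488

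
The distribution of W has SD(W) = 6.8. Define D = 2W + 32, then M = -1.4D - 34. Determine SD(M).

SD(M) = 19.04

SD(D) = |2|·6.8 = 13.6.
SD(M) = |-1.4|·13.6 = 19.04.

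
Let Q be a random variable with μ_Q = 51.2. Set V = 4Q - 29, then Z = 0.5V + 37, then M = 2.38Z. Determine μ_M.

μ_V = 4·51.2 + (-29) = 175.8.
μ_Z = 0.5·175.8 + 37 = 124.9.
μ_M = 2.38·124.9 = 297.262.

μ_M = 297.262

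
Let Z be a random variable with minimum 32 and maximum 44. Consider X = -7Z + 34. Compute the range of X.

Range(X) = 84

Range of Z = 44 − 32 = 12.
Range(X) = |a|·Range(Z) = |-7|·12 = 84.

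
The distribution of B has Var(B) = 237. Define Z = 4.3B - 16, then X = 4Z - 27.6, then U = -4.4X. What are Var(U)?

Var(Z) = 4.3²·237 = 4382.13.
Var(X) = 4²·4382.13 = 70114.08.
Var(U) = (-4.4)²·70114.08 = 1357408.5888.

Var(U) = 1357408.5888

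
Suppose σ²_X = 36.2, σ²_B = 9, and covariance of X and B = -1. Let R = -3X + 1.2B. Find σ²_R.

σ²_R = 345.96

σ²_R = a²·σ²_X + b²·σ²_B + 2ab·covariance of X and B with a = -3, b = 1.2.
= (-3)²·36.2 + 1.2²·9 + 2·(-3)·1.2·(-1)
= 325.8 + 12.96 + 7.2 = 345.96.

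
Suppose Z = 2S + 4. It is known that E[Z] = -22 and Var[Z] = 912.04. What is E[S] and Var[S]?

E[S] = -13, Var[S] = 228.01

From Z = 2S + 4: E[Z] = a·E[S] + b, so E[S] = (E[Z] − b)/a = (-22 − 4)/2 = -13.
Var[Z] = a²·Var[S], so Var[S] = 912.04/2² = 228.01.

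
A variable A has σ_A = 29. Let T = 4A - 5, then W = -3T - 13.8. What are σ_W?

σ_T = |4|·29 = 116.
σ_W = |-3|·116 = 348.

σ_W = 348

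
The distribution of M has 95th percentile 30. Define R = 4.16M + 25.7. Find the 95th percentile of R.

95th percentile of R = 150.5

Since a = 4.16 > 0 the transformation is increasing, so the 95th percentile of R = a·(P_{95} of M) + b = 4.16·30 + 25.7 = 150.5.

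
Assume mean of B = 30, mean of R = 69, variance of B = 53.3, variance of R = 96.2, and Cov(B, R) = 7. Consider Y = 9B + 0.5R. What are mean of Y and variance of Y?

mean of Y = 9·mean of B + 0.5·mean of R = 9·30 + 0.5·69 = 304.5.
variance of Y = a²·variance of B + b²·variance of R + 2ab·Cov(B, R) with a = 9, b = 0.5.
= 9²·53.3 + 0.5²·96.2 + 2·9·0.5·7
= 4317.3 + 24.05 + 63 = 4404.35.

mean of Y = 304.5, variance of Y = 4404.35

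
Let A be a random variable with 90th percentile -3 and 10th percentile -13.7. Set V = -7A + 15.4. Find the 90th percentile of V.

Since a = -7 < 0 the transformation is decreasing, reversing order: the 90th percentile of V corresponds to the 10th percentile of A.
So P_{90}(V) = a·P_{10}(A) + b = (-7)·(-13.7) + 15.4 = 111.3.

90th percentile of V = 111.3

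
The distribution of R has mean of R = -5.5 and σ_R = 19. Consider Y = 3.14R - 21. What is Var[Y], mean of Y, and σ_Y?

Y = 3.14R - 21 is linear with a = 3.14, b = -21.
Var[R] = 19² = 361.
Var[Y] = a²·Var[R] = 3.14²·361 = 3559.3156 (the additive constant -21 does not affect variance).
mean of Y = a·mean of R + b = 3.14·(-5.5) + (-21) = -38.27.
σ_Y = |a|·σ_R = |3.14|·19 = 59.66.

Var[Y] = 3559.3156, mean of Y = -38.27, σ_Y = 59.66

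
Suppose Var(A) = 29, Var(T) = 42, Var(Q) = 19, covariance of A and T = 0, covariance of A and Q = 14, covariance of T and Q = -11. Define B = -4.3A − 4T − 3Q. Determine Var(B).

Var(B) = a²·Var(A) + b²·Var(T) + c²·Var(Q) + 2ab·covariance of A and T + 2ac·covariance of A and Q + 2bc·covariance of T and Q, with a = -4.3, b = -4, c = -3.
= 536.21 + 672 + 171 + 0 + 361.2 + (-264)
= 1476.41.

Var(B) = 1476.41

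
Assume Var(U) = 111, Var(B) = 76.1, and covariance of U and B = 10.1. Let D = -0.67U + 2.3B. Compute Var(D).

Var(D) = a²·Var(U) + b²·Var(B) + 2ab·covariance of U and B with a = -0.67, b = 2.3.
= (-0.67)²·111 + 2.3²·76.1 + 2·(-0.67)·2.3·10.1
= 49.8279 + 402.569 + (-31.1282) = 421.2687.

Var(D) = 421.2687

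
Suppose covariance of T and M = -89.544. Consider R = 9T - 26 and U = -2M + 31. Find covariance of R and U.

covariance of R and U = a·c·covariance of T and M = 9·(-2)·(-89.544) = 1611.792. Additive constants drop out.

covariance of R and U = 1611.792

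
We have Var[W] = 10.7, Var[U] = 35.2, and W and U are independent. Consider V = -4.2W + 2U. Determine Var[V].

Var[V] = a²·Var[W] + b²·Var[U] + 2ab·covariance of W and U with a = -4.2, b = 2.
Independence gives covariance of W and U = 0.
= (-4.2)²·10.7 + 2²·35.2 + 2·(-4.2)·2·0
= 188.748 + 140.8 + 0 = 329.548.

Var[V] = 329.548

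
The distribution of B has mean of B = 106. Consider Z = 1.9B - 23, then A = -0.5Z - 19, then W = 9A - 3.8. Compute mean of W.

mean of W = -977.6

mean of Z = 1.9·106 + (-23) = 178.4.
mean of A = (-0.5)·178.4 + (-19) = -108.2.
mean of W = 9·(-108.2) + (-3.8) = -977.6.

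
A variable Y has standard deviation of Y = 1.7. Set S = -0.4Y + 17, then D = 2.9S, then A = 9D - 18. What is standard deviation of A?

standard deviation of S = |-0.4|·1.7 = 0.68.
standard deviation of D = |2.9|·0.68 = 1.972.
standard deviation of A = |9|·1.972 = 17.748.

standard deviation of A = 17.748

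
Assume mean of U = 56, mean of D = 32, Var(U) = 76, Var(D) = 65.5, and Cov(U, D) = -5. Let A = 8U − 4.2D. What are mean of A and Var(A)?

mean of A = 8·mean of U + (-4.2)·mean of D = 8·56 + (-4.2)·32 = 313.6.
Var(A) = a²·Var(U) + b²·Var(D) + 2ab·Cov(U, D) with a = 8, b = -4.2.
= 8²·76 + (-4.2)²·65.5 + 2·8·(-4.2)·(-5)
= 4864 + 1155.42 + 336 = 6355.42.

mean of A = 313.6, Var(A) = 6355.42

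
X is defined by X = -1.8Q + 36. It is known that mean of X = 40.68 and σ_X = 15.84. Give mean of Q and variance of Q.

From X = -1.8Q + 36: mean of X = a·mean of Q + b, so mean of Q = (mean of X − b)/a = (40.68 − 36)/(-1.8) = -2.6.
variance of X = 15.84² = 250.9056.
variance of X = a²·variance of Q, so variance of Q = 250.9056/(-1.8)² = 77.44.

mean of Q = -2.6, variance of Q = 77.44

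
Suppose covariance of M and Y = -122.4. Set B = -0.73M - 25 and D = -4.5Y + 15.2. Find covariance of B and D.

covariance of B and D = -402.084

covariance of B and D = a·c·covariance of M and Y = (-0.73)·(-4.5)·(-122.4) = -402.084. Additive constants drop out.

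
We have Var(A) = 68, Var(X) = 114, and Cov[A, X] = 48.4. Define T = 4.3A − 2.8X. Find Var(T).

Var(T) = a²·Var(A) + b²·Var(X) + 2ab·Cov[A, X] with a = 4.3, b = -2.8.
= 4.3²·68 + (-2.8)²·114 + 2·4.3·(-2.8)·48.4
= 1257.32 + 893.76 + (-1165.472) = 985.608.

Var(T) = 985.608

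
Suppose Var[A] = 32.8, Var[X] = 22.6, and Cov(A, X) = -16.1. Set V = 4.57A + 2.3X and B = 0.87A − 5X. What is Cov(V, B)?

By bilinearity, Cov(V, B) = ac·Var[A] + bd·Var[X] + (ad+bc)·Cov(A, X), with a=4.57, b=2.3, c=0.87, d=-5.
ac·Var[A] = 4.57·0.87·32.8 = 130.40952
bd·Var[X] = 2.3·(-5)·22.6 = -259.9
(ad+bc)·Cov(A, X) = (-20.849)·(-16.1) = 335.6689
Cov(V, B) = 130.40952 + (-259.9) + 335.6689 = 206.17842.

Cov(V, B) = 206.17842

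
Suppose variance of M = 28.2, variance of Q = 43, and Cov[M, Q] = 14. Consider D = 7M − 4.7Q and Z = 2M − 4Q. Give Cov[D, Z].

Cov[D, Z] = 679.6

By bilinearity, Cov[D, Z] = ac·variance of M + bd·variance of Q + (ad+bc)·Cov[M, Q], with a=7, b=-4.7, c=2, d=-4.
ac·variance of M = 7·2·28.2 = 394.8
bd·variance of Q = (-4.7)·(-4)·43 = 808.4
(ad+bc)·Cov[M, Q] = (-37.4)·14 = -523.6
Cov[D, Z] = 394.8 + 808.4 + (-523.6) = 679.6.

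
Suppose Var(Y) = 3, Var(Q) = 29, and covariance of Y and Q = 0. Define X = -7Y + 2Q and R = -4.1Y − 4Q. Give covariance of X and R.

By bilinearity, covariance of X and R = ac·Var(Y) + bd·Var(Q) + (ad+bc)·covariance of Y and Q, with a=-7, b=2, c=-4.1, d=-4.
ac·Var(Y) = (-7)·(-4.1)·3 = 86.1
bd·Var(Q) = 2·(-4)·29 = -232
(ad+bc)·covariance of Y and Q = (19.8)·0 = 0
covariance of X and R = 86.1 + (-232) + 0 = -145.9.

covariance of X and R = -145.9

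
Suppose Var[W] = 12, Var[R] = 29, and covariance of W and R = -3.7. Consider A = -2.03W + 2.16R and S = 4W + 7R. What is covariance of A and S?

covariance of A and S = 361.649

By bilinearity, covariance of A and S = ac·Var[W] + bd·Var[R] + (ad+bc)·covariance of W and R, with a=-2.03, b=2.16, c=4, d=7.
ac·Var[W] = (-2.03)·4·12 = -97.44
bd·Var[R] = 2.16·7·29 = 438.48
(ad+bc)·covariance of W and R = (-5.57)·(-3.7) = 20.609
covariance of A and S = -97.44 + 438.48 + 20.609 = 361.649.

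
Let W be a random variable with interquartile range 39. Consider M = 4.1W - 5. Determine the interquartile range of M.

Under M = aW + b, IQR(M) = |a|·IQR(W) = |4.1|·39 = 159.9 (shifts cancel; spread scales by |a|).

IQR(M) = 159.9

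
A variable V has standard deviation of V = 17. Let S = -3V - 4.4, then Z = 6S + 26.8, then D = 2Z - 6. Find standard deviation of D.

standard deviation of D = 612

standard deviation of S = |-3|·17 = 51.
standard deviation of Z = |6|·51 = 306.
standard deviation of D = |2|·306 = 612.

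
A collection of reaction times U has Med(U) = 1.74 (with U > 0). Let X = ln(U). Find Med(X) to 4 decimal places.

ln(U) is monotone on this domain, so Med(X) = ln(1.74) ≈ 0.5539.

Med(X) = 0.5539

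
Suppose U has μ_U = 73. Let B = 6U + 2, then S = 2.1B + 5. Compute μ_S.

μ_B = 6·73 + 2 = 440.
μ_S = 2.1·440 + 5 = 929.

μ_S = 929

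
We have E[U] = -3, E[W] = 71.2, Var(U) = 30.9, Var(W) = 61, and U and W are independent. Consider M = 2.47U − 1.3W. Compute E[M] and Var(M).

E[M] = -99.97, Var(M) = 291.60781

E[M] = 2.47·E[U] + (-1.3)·E[W] = 2.47·(-3) + (-1.3)·71.2 = -99.97.
Var(M) = a²·Var(U) + b²·Var(W) + 2ab·covariance of U and W with a = 2.47, b = -1.3.
Independence gives covariance of U and W = 0.
= 2.47²·30.9 + (-1.3)²·61 + 2·2.47·(-1.3)·0
= 188.51781 + 103.09 + 0 = 291.60781.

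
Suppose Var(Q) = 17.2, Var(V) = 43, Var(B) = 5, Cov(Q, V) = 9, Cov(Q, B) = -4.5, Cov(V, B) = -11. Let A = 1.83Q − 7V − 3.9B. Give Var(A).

Var(A) = a²·Var(Q) + b²·Var(V) + c²·Var(B) + 2ab·Cov(Q, V) + 2ac·Cov(Q, B) + 2bc·Cov(V, B), with a = 1.83, b = -7, c = -3.9.
= 57.60108 + 2107 + 76.05 + (-230.58) + 64.233 + (-600.6)
= 1473.70408.

Var(A) = 1473.70408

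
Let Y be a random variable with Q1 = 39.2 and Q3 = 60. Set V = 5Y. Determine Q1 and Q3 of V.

Q1(V) = 196, Q3(V) = 300

a = 5 > 0: Q1(V) = a·Q1(Y)+b = 196, Q3(V) = a·Q3(Y)+b = 300.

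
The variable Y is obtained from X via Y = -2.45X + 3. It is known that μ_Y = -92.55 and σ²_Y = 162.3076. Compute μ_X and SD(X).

From Y = -2.45X + 3: μ_Y = a·μ_X + b, so μ_X = (μ_Y − b)/a = (-92.55 − 3)/(-2.45) = 39.
SD(Y) = √162.3076 = 12.74.
SD(Y) = |a|·SD(X), so SD(X) = 12.74/|-2.45| = 5.2.

μ_X = 39, SD(X) = 5.2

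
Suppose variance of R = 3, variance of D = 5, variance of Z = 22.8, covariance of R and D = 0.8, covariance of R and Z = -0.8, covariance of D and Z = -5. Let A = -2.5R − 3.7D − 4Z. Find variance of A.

variance of A = a²·variance of R + b²·variance of D + c²·variance of Z + 2ab·covariance of R and D + 2ac·covariance of R and Z + 2bc·covariance of D and Z, with a = -2.5, b = -3.7, c = -4.
= 18.75 + 68.45 + 364.8 + 14.8 + (-16) + (-148)
= 302.8.

variance of A = 302.8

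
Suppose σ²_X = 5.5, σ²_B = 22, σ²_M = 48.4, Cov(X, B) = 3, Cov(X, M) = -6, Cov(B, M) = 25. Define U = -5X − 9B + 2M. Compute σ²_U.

σ²_U = 1603.1

σ²_U = a²·σ²_X + b²·σ²_B + c²·σ²_M + 2ab·Cov(X, B) + 2ac·Cov(X, M) + 2bc·Cov(B, M), with a = -5, b = -9, c = 2.
= 137.5 + 1782 + 193.6 + 270 + 120 + (-900)
= 1603.1.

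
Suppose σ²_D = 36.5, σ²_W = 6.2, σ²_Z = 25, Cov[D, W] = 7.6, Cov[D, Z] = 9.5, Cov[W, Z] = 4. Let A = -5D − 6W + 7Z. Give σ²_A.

σ²_A = 1815.7

σ²_A = a²·σ²_D + b²·σ²_W + c²·σ²_Z + 2ab·Cov[D, W] + 2ac·Cov[D, Z] + 2bc·Cov[W, Z], with a = -5, b = -6, c = 7.
= 912.5 + 223.2 + 1225 + 456 + (-665) + (-336)
= 1815.7.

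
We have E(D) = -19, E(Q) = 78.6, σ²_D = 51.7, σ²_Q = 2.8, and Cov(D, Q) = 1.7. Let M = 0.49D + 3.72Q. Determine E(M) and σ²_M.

E(M) = 0.49·E(D) + 3.72·E(Q) = 0.49·(-19) + 3.72·78.6 = 283.082.
σ²_M = a²·σ²_D + b²·σ²_Q + 2ab·Cov(D, Q) with a = 0.49, b = 3.72.
= 0.49²·51.7 + 3.72²·2.8 + 2·0.49·3.72·1.7
= 12.41317 + 38.74752 + 6.19752 = 57.35821.

E(M) = 283.082, σ²_M = 57.35821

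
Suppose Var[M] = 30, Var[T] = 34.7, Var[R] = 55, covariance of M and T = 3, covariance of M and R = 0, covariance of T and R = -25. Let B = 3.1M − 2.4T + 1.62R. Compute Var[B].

Var[B] = a²·Var[M] + b²·Var[T] + c²·Var[R] + 2ab·covariance of M and T + 2ac·covariance of M and R + 2bc·covariance of T and R, with a = 3.1, b = -2.4, c = 1.62.
= 288.3 + 199.872 + 144.342 + (-44.64) + 0 + 194.4
= 782.274.

Var[B] = 782.274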